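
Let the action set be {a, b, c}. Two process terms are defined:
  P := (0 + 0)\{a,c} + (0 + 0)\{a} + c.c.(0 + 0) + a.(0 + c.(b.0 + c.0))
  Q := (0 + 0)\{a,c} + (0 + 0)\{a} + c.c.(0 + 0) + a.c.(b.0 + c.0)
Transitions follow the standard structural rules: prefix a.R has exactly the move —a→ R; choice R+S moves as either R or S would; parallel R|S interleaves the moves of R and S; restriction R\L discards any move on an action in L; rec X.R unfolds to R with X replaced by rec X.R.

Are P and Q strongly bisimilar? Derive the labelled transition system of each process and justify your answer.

P's transition system — 6 states:
  p0 = (0 + 0)\{a,c} + (0 + 0)\{a} + c.c.(0 + 0) + a.(0 + c.(b.0 + c.0)) has moves =a=> p1, =c=> p2
  p1 = 0 + c.(b.0 + c.0) has moves =c=> p3
  p2 = c.(0 + 0) has moves =c=> p4
  p3 = b.0 + c.0 has moves =b=> p5, =c=> p5
  p4 = 0 + 0 has moves ∅
  p5 = 0 has moves ∅
Q's transition system — 6 states:
  q0 = (0 + 0)\{a,c} + (0 + 0)\{a} + c.c.(0 + 0) + a.c.(b.0 + c.0) has moves =a=> q1, =c=> q2
  q1 = c.(b.0 + c.0) has moves =c=> q3
  q2 = c.(0 + 0) has moves =c=> q4
  q3 = b.0 + c.0 has moves =b=> q5, =c=> q5
  q4 = 0 + 0 has moves ∅
  q5 = 0 has moves ∅
Bisimilarity quotient blocks:
  B0 = {p0, q0}
  B1 = {p1, q1}
  B2 = {p3, q3}
  B3 = {p4, p5, q4, q5}
  B4 = {p2, q2}
p0 ∈ B0, q0 ∈ B0 → same block

bisimilar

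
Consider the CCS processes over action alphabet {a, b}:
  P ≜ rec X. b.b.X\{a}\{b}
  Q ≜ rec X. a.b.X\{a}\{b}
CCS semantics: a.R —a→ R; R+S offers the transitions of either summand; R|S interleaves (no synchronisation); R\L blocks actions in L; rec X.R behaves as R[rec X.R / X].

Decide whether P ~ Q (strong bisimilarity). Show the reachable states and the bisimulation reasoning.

LTS(P): 3 reachable states
  p0 = rec X. b.b.X\{a}\{b} | =b=> p1
  p1 = b.(rec X. b.b.X\{a}\{b})\{a}\{b} | =b=> p2
  p2 = (rec X. b.b.X\{a}\{b})\{a}\{b} | stopped
LTS(Q): 3 reachable states
  q0 = rec X. a.b.X\{a}\{b} | =a=> q1
  q1 = b.(rec X. a.b.X\{a}\{b})\{a}\{b} | =b=> q2
  q2 = (rec X. a.b.X\{a}\{b})\{a}\{b} | stopped
Coarsest stable partition (strong bisimilarity classes):
  B0 = {p0}
  B1 = {p1, q1}
  B2 = {p2, q2}
  B3 = {q0}
p0 ∈ B0, q0 ∈ B3 → different blocks

NO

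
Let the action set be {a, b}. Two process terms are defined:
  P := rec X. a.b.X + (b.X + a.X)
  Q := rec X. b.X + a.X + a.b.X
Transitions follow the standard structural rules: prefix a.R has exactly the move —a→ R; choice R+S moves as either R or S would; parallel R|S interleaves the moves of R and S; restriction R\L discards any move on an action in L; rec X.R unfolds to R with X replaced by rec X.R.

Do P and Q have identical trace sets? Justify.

trace-equivalent

P's transition system — 2 states:
  u0 = rec X. a.b.X + (b.X + a.X) :: -a-> u0, -a-> u1, -b-> u0
  u1 = b.(rec X. a.b.X + (b.X + a.X)) :: -b-> u0
Q's transition system — 2 states:
  v0 = rec X. b.X + a.X + a.b.X :: -a-> v0, -a-> v1, -b-> v0
  v1 = b.(rec X. b.X + a.X + a.b.X) :: -b-> v0
Coarsest stable partition (strong bisimilarity classes):
  B0 = {u0, v0}
  B1 = {u1, v1}
u0 ∈ B0, v0 ∈ B0 → same block
Bisimilar ⇒ trace-equivalent.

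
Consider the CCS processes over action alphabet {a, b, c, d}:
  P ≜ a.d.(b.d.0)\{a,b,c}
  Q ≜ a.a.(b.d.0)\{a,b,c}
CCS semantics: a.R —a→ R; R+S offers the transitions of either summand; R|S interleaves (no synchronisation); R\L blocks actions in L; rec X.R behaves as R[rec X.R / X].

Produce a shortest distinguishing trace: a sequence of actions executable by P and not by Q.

Reachable graph of P (3 states):
  u0 = a.d.(b.d.0)\{a,b,c} has moves =a=> u1
  u1 = d.(b.d.0)\{a,b,c} has moves =d=> u2
  u2 = (b.d.0)\{a,b,c} has moves ∅
Reachable graph of Q (3 states):
  v0 = a.a.(b.d.0)\{a,b,c} has moves =a=> v1
  v1 = a.(b.d.0)\{a,b,c} has moves =a=> v2
  v2 = (b.d.0)\{a,b,c} has moves ∅
Trace ⟨ad⟩ through P, begin at {u0}:
  after a @ step 1: {u1}
  after d @ step 2: {u2}
  P completes σ.
Trace ⟨ad⟩ through Q, begin at {v0}:
  after a @ step 1: {v1}
  after d @ step 2: no successor for Q

ad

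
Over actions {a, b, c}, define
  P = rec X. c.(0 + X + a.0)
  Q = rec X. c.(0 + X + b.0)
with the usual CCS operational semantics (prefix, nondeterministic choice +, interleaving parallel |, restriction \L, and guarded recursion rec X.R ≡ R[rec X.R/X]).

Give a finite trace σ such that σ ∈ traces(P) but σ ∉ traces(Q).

ca

P's transition system — 3 states:
  p0 = rec X. c.(0 + X + a.0) :: ··c··> p1
  p1 = 0 + (rec X. c.(0 + X + a.0)) + a.0 :: ··a··> p2, ··c··> p1
  p2 = 0 :: stopped
Q's transition system — 3 states:
  q0 = rec X. c.(0 + X + b.0) :: ··c··> q1
  q1 = 0 + (rec X. c.(0 + X + b.0)) + b.0 :: ··b··> q2, ··c··> q1
  q2 = 0 :: stopped
Run σ = ⟨ca⟩ on P: start {p0}
  [1] c ⇒ {p1}
  [2] a ⇒ {p2}
  P completes σ.
Run σ = ⟨ca⟩ on Q: start {q0}
  [1] c ⇒ {q1}
  [2] a ⇒ ∅ (Q stuck)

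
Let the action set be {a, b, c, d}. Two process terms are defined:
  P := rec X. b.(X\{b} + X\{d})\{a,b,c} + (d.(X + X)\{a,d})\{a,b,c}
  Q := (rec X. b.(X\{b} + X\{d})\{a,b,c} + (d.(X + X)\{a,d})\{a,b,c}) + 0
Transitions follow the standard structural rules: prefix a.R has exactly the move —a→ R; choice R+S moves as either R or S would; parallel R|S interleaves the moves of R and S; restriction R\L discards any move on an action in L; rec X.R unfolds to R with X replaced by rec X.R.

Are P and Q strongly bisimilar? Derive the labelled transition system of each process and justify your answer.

Reachable graph of P (4 states):
  m0 = rec X. b.(X\{b} + X\{d})\{a,b,c} + (d.(X + X)\{a,d})\{a,b,c} has moves -b-> m1, -d-> m2
  m1 = ((rec X. b.(X\{b} + X\{d})\{a,b,c} + (d.(X + X)\{a,d})\{a,b,c})\{b} + (rec X. b.(X\{b} + X\{d})\{a,b,c} + (d.(X + X)\{a,d})\{a,b,c})\{d})\{a,b,c} has moves -d-> m3
  m2 = ((rec X. b.(X\{b} + X\{d})\{a,b,c} + (d.(X + X)\{a,d})\{a,b,c}) + (rec X. b.(X\{b} + X\{d})\{a,b,c} + (d.(X + X)\{a,d})\{a,b,c}))\{a,d}\{a,b,c} has moves deadlocked
  m3 = ((rec X. b.(X\{b} + X\{d})\{a,b,c} + (d.(X + X)\{a,d})\{a,b,c}) + (rec X. b.(X\{b} + X\{d})\{a,b,c} + (d.(X + X)\{a,d})\{a,b,c}))\{a,d}\{a,b,c}\{b}\{a,b,c} has moves deadlocked
Reachable graph of Q (4 states):
  n0 = (rec X. b.(X\{b} + X\{d})\{a,b,c} + (d.(X + X)\{a,d})\{a,b,c}) + 0 has moves -b-> n1, -d-> n2
  n1 = ((rec X. b.(X\{b} + X\{d})\{a,b,c} + (d.(X + X)\{a,d})\{a,b,c})\{b} + (rec X. b.(X\{b} + X\{d})\{a,b,c} + (d.(X + X)\{a,d})\{a,b,c})\{d})\{a,b,c} has moves -d-> n3
  n2 = ((rec X. b.(X\{b} + X\{d})\{a,b,c} + (d.(X + X)\{a,d})\{a,b,c}) + (rec X. b.(X\{b} + X\{d})\{a,b,c} + (d.(X + X)\{a,d})\{a,b,c}))\{a,d}\{a,b,c} has moves deadlocked
  n3 = ((rec X. b.(X\{b} + X\{d})\{a,b,c} + (d.(X + X)\{a,d})\{a,b,c}) + (rec X. b.(X\{b} + X\{d})\{a,b,c} + (d.(X + X)\{a,d})\{a,b,c}))\{a,d}\{a,b,c}\{b}\{a,b,c} has moves deadlocked
Partition-refinement fixed point:
  B0 = {m0, n0}
  B1 = {m1, n1}
  B2 = {m2, m3, n2, n3}
m0 ∈ B0, n0 ∈ B0 → same block

YES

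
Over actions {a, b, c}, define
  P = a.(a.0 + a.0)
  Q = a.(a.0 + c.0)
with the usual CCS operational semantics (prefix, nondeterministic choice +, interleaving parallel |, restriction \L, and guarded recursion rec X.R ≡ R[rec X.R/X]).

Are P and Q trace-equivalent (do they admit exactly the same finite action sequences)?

Reachable graph of P (3 states):
  u0 = a.(a.0 + a.0) has moves -a-> u1
  u1 = a.0 + a.0 has moves -a-> u2
  u2 = 0 has moves stopped
Reachable graph of Q (3 states):
  v0 = a.(a.0 + c.0) has moves -a-> v1
  v1 = a.0 + c.0 has moves -a-> v2, -c-> v2
  v2 = 0 has moves stopped
Executing ac from Q (initial set {v0}):
  step 1 (a): {v1}
  step 2 (c): {v2}
  Q completes σ.
Executing ac from P (initial set {u0}):
  step 1 (a): {u1}
  step 2 (c): ∅ (P stuck)

traces(P) ≠ traces(Q) — witness ⟨ac⟩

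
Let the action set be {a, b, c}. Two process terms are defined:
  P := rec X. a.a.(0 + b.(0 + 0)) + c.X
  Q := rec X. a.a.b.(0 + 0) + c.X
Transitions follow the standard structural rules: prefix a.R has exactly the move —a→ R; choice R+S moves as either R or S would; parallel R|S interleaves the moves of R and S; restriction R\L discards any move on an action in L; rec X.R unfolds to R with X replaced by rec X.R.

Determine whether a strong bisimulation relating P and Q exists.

P's transition system — 4 states:
  m0 = rec X. a.a.(0 + b.(0 + 0)) + c.X has moves --a--▸ m1, --c--▸ m0
  m1 = a.(0 + b.(0 + 0)) has moves --a--▸ m2
  m2 = 0 + b.(0 + 0) has moves --b--▸ m3
  m3 = 0 + 0 has moves deadlocked
Q's transition system — 4 states:
  n0 = rec X. a.a.b.(0 + 0) + c.X has moves --a--▸ n1, --c--▸ n0
  n1 = a.b.(0 + 0) has moves --a--▸ n2
  n2 = b.(0 + 0) has moves --b--▸ n3
  n3 = 0 + 0 has moves deadlocked
Coarsest stable partition (strong bisimilarity classes):
  B0 = {m0, n0}
  B1 = {m1, n1}
  B2 = {m2, n2}
  B3 = {m3, n3}
m0 ∈ B0, n0 ∈ B0 → same block

P ~ Q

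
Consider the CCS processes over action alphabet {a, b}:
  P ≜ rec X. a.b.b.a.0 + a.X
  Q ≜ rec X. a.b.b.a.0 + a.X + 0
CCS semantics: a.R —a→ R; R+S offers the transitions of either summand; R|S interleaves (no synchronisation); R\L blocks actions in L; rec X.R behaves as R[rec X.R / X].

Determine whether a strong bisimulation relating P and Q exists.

Reachable graph of P (5 states):
  p0 = rec X. a.b.b.a.0 + a.X :: --a--▸ p0, --a--▸ p1
  p1 = b.b.a.0 :: --b--▸ p2
  p2 = b.a.0 :: --b--▸ p3
  p3 = a.0 :: --a--▸ p4
  p4 = 0 :: ·
Reachable graph of Q (5 states):
  q0 = rec X. a.b.b.a.0 + a.X + 0 :: --a--▸ q0, --a--▸ q1
  q1 = b.b.a.0 :: --b--▸ q2
  q2 = b.a.0 :: --b--▸ q3
  q3 = a.0 :: --a--▸ q4
  q4 = 0 :: ·
Coarsest stable partition (strong bisimilarity classes):
  B0 = {p0, q0}
  B1 = {p1, q1}
  B2 = {p2, q2}
  B3 = {p3, q3}
  B4 = {p4, q4}
p0 ∈ B0, q0 ∈ B0 → same block

bisimilar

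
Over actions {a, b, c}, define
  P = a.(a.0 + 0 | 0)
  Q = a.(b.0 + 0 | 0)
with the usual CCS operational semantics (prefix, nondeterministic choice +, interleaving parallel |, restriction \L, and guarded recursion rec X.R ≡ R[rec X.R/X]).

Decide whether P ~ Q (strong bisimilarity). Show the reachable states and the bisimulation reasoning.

P's transition system — 3 states:
  s0 = a.(a.0 + 0 | 0) ⊢ --a--▸ s1
  s1 = a.0 + 0 | 0 ⊢ --a--▸ s2
  s2 = 0 ⊢ ·
Q's transition system — 3 states:
  t0 = a.(b.0 + 0 | 0) ⊢ --a--▸ t1
  t1 = b.0 + 0 | 0 ⊢ --b--▸ t2
  t2 = 0 ⊢ ·
Partition-refinement fixed point:
  B0 = {s0}
  B1 = {s1}
  B2 = {s2, t2}
  B3 = {t0}
  B4 = {t1}
s0 ∈ B0, t0 ∈ B3 → different blocks

not bisimilar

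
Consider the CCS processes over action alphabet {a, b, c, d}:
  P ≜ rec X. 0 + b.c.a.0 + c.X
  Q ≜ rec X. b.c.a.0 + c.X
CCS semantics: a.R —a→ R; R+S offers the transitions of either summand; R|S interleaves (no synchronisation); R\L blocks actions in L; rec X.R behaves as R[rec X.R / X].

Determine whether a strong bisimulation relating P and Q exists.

YES

LTS(P): 4 reachable states
  p0 = rec X. 0 + b.c.a.0 + c.X has moves --b--▸ p1, --c--▸ p0
  p1 = c.a.0 has moves --c--▸ p2
  p2 = a.0 has moves --a--▸ p3
  p3 = 0 has moves ∅
LTS(Q): 4 reachable states
  q0 = rec X. b.c.a.0 + c.X has moves --b--▸ q1, --c--▸ q0
  q1 = c.a.0 has moves --c--▸ q2
  q2 = a.0 has moves --a--▸ q3
  q3 = 0 has moves ∅
Bisimilarity quotient blocks:
  B0 = {p0, q0}
  B1 = {p1, q1}
  B2 = {p2, q2}
  B3 = {p3, q3}
p0 ∈ B0, q0 ∈ B0 → same block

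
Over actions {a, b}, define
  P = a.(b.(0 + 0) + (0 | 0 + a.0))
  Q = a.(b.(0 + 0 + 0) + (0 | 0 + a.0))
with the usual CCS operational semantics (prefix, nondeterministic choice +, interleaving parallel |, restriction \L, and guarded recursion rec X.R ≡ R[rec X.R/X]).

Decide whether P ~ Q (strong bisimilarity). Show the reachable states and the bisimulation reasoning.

bisimilar

LTS(P): 4 reachable states
  p0 = a.(b.(0 + 0) + (0 | 0 + a.0)) has moves --a--▸ p1
  p1 = b.(0 + 0) + (0 | 0 + a.0) has moves --a--▸ p2, --b--▸ p3
  p2 = 0 has moves (no moves)
  p3 = 0 + 0 has moves (no moves)
LTS(Q): 4 reachable states
  q0 = a.(b.(0 + 0 + 0) + (0 | 0 + a.0)) has moves --a--▸ q1
  q1 = b.(0 + 0 + 0) + (0 | 0 + a.0) has moves --a--▸ q2, --b--▸ q3
  q2 = 0 has moves (no moves)
  q3 = 0 + 0 + 0 has moves (no moves)
Bisimilarity quotient blocks:
  B0 = {p0, q0}
  B1 = {p1, q1}
  B2 = {p2, p3, q2, q3}
p0 ∈ B0, q0 ∈ B0 → same block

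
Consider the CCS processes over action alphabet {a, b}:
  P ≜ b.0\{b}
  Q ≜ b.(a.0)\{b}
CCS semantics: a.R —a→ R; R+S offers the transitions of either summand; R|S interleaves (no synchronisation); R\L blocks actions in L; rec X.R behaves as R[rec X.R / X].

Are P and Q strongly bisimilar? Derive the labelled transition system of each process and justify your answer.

not bisimilar

Reachable graph of P (2 states):
  m0 = b.0\{b} → ··b··> m1
  m1 = 0\{b} → deadlocked
Reachable graph of Q (3 states):
  n0 = b.(a.0)\{b} → ··b··> n1
  n1 = (a.0)\{b} → ··a··> n2
  n2 = 0\{b} → deadlocked
Coarsest stable partition (strong bisimilarity classes):
  B0 = {m0}
  B1 = {m1, n2}
  B2 = {n0}
  B3 = {n1}
m0 ∈ B0, n0 ∈ B2 → different blocks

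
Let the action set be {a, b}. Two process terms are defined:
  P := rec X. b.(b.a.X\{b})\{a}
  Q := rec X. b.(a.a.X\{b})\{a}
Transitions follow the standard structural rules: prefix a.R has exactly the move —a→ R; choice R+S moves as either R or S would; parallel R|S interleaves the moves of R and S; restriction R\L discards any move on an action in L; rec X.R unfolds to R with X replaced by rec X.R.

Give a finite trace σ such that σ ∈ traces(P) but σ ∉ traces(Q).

LTS(P): 3 reachable states
  s0 = rec X. b.(b.a.X\{b})\{a} :: —b→ s1
  s1 = (b.a.(rec X. b.(b.a.X\{b})\{a})\{b})\{a} :: —b→ s2
  s2 = (a.(rec X. b.(b.a.X\{b})\{a})\{b})\{a} :: (no moves)
LTS(Q): 2 reachable states
  t0 = rec X. b.(a.a.X\{b})\{a} :: —b→ t1
  t1 = (a.a.(rec X. b.(a.a.X\{b})\{a})\{b})\{a} :: (no moves)
Trace ⟨bb⟩ through P, begin at {s0}:
  after b @ step 1: {s1}
  after b @ step 2: {s2}
  ✓ P
Trace ⟨bb⟩ through Q, begin at {t0}:
  after b @ step 1: {t1}
  after b @ step 2: ∅  — Q cannot continue

bb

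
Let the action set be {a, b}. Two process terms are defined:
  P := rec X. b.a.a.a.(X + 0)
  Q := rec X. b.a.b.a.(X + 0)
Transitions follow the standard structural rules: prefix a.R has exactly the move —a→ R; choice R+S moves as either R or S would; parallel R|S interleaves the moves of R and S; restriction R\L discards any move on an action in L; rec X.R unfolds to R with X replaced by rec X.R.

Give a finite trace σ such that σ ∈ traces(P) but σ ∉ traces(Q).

P's transition system — 5 states:
  s0 = rec X. b.a.a.a.(X + 0) | —b→ s1
  s1 = a.a.a.((rec X. b.a.a.a.(X + 0)) + 0) | —a→ s2
  s2 = a.a.((rec X. b.a.a.a.(X + 0)) + 0) | —a→ s3
  s3 = a.((rec X. b.a.a.a.(X + 0)) + 0) | —a→ s4
  s4 = (rec X. b.a.a.a.(X + 0)) + 0 | —b→ s1
Q's transition system — 5 states:
  t0 = rec X. b.a.b.a.(X + 0) | —b→ t1
  t1 = a.b.a.((rec X. b.a.b.a.(X + 0)) + 0) | —a→ t2
  t2 = b.a.((rec X. b.a.b.a.(X + 0)) + 0) | —b→ t3
  t3 = a.((rec X. b.a.b.a.(X + 0)) + 0) | —a→ t4
  t4 = (rec X. b.a.b.a.(X + 0)) + 0 | —b→ t1
Run σ = ⟨baa⟩ on P: start {s0}
  [1] b ⇒ {s1}
  [2] a ⇒ {s2}
  [3] a ⇒ {s3}
  — P admits the full trace.
Run σ = ⟨baa⟩ on Q: start {t0}
  [1] b ⇒ {t1}
  [2] a ⇒ {t2}
  [3] a ⇒ no successor for Q

baa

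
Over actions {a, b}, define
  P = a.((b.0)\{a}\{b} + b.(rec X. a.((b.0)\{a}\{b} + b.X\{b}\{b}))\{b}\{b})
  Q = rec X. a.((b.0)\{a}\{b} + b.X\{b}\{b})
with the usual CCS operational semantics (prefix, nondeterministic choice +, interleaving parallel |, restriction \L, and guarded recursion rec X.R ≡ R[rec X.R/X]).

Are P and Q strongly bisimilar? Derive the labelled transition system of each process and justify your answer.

YES

P's transition system — 4 states:
  p0 = a.((b.0)\{a}\{b} + b.(rec X. a.((b.0)\{a}\{b} + b.X\{b}\{b}))\{b}\{b}) has moves —a→ p1
  p1 = (b.0)\{a}\{b} + b.(rec X. a.((b.0)\{a}\{b} + b.X\{b}\{b}))\{b}\{b} has moves —b→ p2
  p2 = (rec X. a.((b.0)\{a}\{b} + b.X\{b}\{b}))\{b}\{b} has moves —a→ p3
  p3 = ((b.0)\{a}\{b} + b.(rec X. a.((b.0)\{a}\{b} + b.X\{b}\{b}))\{b}\{b})\{b}\{b} has moves stopped
Q's transition system — 4 states:
  q0 = rec X. a.((b.0)\{a}\{b} + b.X\{b}\{b}) has moves —a→ q1
  q1 = (b.0)\{a}\{b} + b.(rec X. a.((b.0)\{a}\{b} + b.X\{b}\{b}))\{b}\{b} has moves —b→ q2
  q2 = (rec X. a.((b.0)\{a}\{b} + b.X\{b}\{b}))\{b}\{b} has moves —a→ q3
  q3 = ((b.0)\{a}\{b} + b.(rec X. a.((b.0)\{a}\{b} + b.X\{b}\{b}))\{b}\{b})\{b}\{b} has moves stopped
Coarsest stable partition (strong bisimilarity classes):
  B0 = {p0, q0}
  B1 = {p1, q1}
  B2 = {p2, q2}
  B3 = {p3, q3}
p0 ∈ B0, q0 ∈ B0 → same block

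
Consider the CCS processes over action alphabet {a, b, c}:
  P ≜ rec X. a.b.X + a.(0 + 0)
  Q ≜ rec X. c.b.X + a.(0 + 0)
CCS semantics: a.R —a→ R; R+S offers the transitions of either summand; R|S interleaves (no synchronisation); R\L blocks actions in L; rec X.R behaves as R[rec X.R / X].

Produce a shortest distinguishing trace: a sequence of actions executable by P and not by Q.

LTS(P): 3 reachable states
  m0 = rec X. a.b.X + a.(0 + 0) :: -a-> m1, -a-> m2
  m1 = 0 + 0 :: deadlocked
  m2 = b.(rec X. a.b.X + a.(0 + 0)) :: -b-> m0
LTS(Q): 3 reachable states
  n0 = rec X. c.b.X + a.(0 + 0) :: -a-> n1, -c-> n2
  n1 = 0 + 0 :: deadlocked
  n2 = b.(rec X. c.b.X + a.(0 + 0)) :: -b-> n0
Trace ⟨ab⟩ through P, begin at {m0}:
  after a @ step 1: {m1, m2}
  after b @ step 2: {m0}
  ✓ P
Trace ⟨ab⟩ through Q, begin at {n0}:
  after a @ step 1: {n1}
  after b @ step 2: ∅ (Q stuck)

ab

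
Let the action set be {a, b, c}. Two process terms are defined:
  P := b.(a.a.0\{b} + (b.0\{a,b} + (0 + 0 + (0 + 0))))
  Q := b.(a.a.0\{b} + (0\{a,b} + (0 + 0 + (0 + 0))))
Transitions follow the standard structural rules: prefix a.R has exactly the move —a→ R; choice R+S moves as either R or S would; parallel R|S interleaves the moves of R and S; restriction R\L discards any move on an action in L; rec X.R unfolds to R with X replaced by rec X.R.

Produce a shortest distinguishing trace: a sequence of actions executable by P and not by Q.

bb

Reachable graph of P (5 states):
  s0 = b.(a.a.0\{b} + (b.0\{a,b} + (0 + 0 + (0 + 0)))) | --b--▸ s1
  s1 = a.a.0\{b} + (b.0\{a,b} + (0 + 0 + (0 + 0))) | --a--▸ s2, --b--▸ s3
  s2 = a.0\{b} | --a--▸ s4
  s3 = 0\{a,b} | deadlocked
  s4 = 0\{b} | deadlocked
Reachable graph of Q (4 states):
  t0 = b.(a.a.0\{b} + (0\{a,b} + (0 + 0 + (0 + 0)))) | --b--▸ t1
  t1 = a.a.0\{b} + (0\{a,b} + (0 + 0 + (0 + 0))) | --a--▸ t2
  t2 = a.0\{b} | --a--▸ t3
  t3 = 0\{b} | deadlocked
Run σ = ⟨bb⟩ on P: start {s0}
  step 1 (b): {s1}
  step 2 (b): {s3}
  ✓ P
Run σ = ⟨bb⟩ on Q: start {t0}
  step 1 (b): {t1}
  step 2 (b): no successor for Q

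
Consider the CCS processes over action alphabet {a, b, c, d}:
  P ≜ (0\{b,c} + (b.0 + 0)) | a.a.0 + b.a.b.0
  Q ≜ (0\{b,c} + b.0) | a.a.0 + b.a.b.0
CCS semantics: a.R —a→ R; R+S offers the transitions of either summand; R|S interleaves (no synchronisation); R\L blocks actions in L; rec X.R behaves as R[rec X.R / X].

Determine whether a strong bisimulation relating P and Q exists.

P's transition system — 9 states:
  s0 = (0\{b,c} + (b.0 + 0)) | a.a.0 + b.a.b.0 :: ··a··> s1, ··b··> s2, ··b··> s3
  s1 = (0\{b,c} + (b.0 + 0)) | a.0 :: ··a··> s4, ··b··> s5
  s2 = 0 | a.a.0 :: ··a··> s5
  s3 = a.b.0 :: ··a··> s6
  s4 = (0\{b,c} + (b.0 + 0)) | 0 :: ··b··> s7
  s5 = 0 | a.0 :: ··a··> s7
  s6 = b.0 :: ··b··> s8
  s7 = 0 | 0 :: stopped
  s8 = 0 :: stopped
Q's transition system — 9 states:
  t0 = (0\{b,c} + b.0) | a.a.0 + b.a.b.0 :: ··a··> t1, ··b··> t2, ··b··> t3
  t1 = (0\{b,c} + b.0) | a.0 :: ··a··> t4, ··b··> t5
  t2 = 0 | a.a.0 :: ··a··> t5
  t3 = a.b.0 :: ··a··> t6
  t4 = (0\{b,c} + b.0) | 0 :: ··b··> t7
  t5 = 0 | a.0 :: ··a··> t7
  t6 = b.0 :: ··b··> t8
  t7 = 0 | 0 :: stopped
  t8 = 0 :: stopped
Partition-refinement fixed point:
  B0 = {s0, t0}
  B1 = {s1, t1}
  B2 = {s5, t5}
  B3 = {s7, s8, t7, t8}
  B4 = {s4, s6, t4, t6}
  B5 = {s2, t2}
  B6 = {s3, t3}
s0 ∈ B0, t0 ∈ B0 → same block

bisimilar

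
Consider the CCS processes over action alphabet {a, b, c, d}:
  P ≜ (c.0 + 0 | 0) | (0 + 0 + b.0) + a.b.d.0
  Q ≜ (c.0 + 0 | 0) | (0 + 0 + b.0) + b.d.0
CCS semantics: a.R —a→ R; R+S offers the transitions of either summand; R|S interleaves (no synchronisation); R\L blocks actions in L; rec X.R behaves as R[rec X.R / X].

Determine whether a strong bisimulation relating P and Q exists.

NO

LTS(P): 7 reachable states
  u0 = (c.0 + 0 | 0) | (0 + 0 + b.0) + a.b.d.0 → -a-> u1, -b-> u2, -c-> u3
  u1 = b.d.0 → -b-> u4
  u2 = (c.0 + 0 | 0) | 0 → -c-> u5
  u3 = 0 | (0 + 0 + b.0) → -b-> u5
  u4 = d.0 → -d-> u6
  u5 = 0 | 0 → stopped
  u6 = 0 → stopped
LTS(Q): 6 reachable states
  v0 = (c.0 + 0 | 0) | (0 + 0 + b.0) + b.d.0 → -b-> v1, -b-> v2, -c-> v3
  v1 = (c.0 + 0 | 0) | 0 → -c-> v4
  v2 = d.0 → -d-> v5
  v3 = 0 | (0 + 0 + b.0) → -b-> v4
  v4 = 0 | 0 → stopped
  v5 = 0 → stopped
Bisimilarity quotient blocks:
  B0 = {u0}
  B1 = {u3, v3}
  B2 = {u5, u6, v4, v5}
  B3 = {u1}
  B4 = {u4, v2}
  B5 = {u2, v1}
  B6 = {v0}
u0 ∈ B0, v0 ∈ B6 → different blocks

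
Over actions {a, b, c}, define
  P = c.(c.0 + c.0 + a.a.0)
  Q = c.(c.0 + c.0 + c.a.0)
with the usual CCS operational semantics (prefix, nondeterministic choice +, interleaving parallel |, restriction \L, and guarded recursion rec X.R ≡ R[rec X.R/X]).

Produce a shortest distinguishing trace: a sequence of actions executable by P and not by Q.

ca

P's transition system — 4 states:
  m0 = c.(c.0 + c.0 + a.a.0) ⊢ ··c··> m1
  m1 = c.0 + c.0 + a.a.0 ⊢ ··a··> m2, ··c··> m3
  m2 = a.0 ⊢ ··a··> m3
  m3 = 0 ⊢ ·
Q's transition system — 4 states:
  n0 = c.(c.0 + c.0 + c.a.0) ⊢ ··c··> n1
  n1 = c.0 + c.0 + c.a.0 ⊢ ··c··> n2, ··c··> n3
  n2 = 0 ⊢ ·
  n3 = a.0 ⊢ ··a··> n2
Trace ⟨ca⟩ through P, begin at {m0}:
  after c @ step 1: {m1}
  after a @ step 2: {m2}
  P completes σ.
Trace ⟨ca⟩ through Q, begin at {n0}:
  after c @ step 1: {n1}
  after a @ step 2: ∅ (Q stuck)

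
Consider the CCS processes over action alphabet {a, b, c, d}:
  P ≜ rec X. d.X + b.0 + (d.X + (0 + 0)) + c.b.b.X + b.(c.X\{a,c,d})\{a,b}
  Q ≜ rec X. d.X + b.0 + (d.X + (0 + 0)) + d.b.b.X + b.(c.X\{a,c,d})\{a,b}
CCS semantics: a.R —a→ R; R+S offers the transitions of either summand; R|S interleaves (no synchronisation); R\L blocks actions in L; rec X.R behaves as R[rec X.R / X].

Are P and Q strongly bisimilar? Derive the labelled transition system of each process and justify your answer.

not bisimilar

P's transition system — 6 states:
  m0 = rec X. d.X + b.0 + (d.X + (0 + 0)) + c.b.b.X + b.(c.X\{a,c,d})\{a,b} → ··b··> m1, ··b··> m2, ··c··> m3, ··d··> m0
  m1 = (c.(rec X. d.X + b.0 + (d.X + (0 + 0)) + c.b.b.X + b.(c.X\{a,c,d})\{a,b})\{a,c,d})\{a,b} → ··c··> m4
  m2 = 0 → (no moves)
  m3 = b.b.(rec X. d.X + b.0 + (d.X + (0 + 0)) + c.b.b.X + b.(c.X\{a,c,d})\{a,b}) → ··b··> m5
  m4 = (rec X. d.X + b.0 + (d.X + (0 + 0)) + c.b.b.X + b.(c.X\{a,c,d})\{a,b})\{a,c,d}\{a,b} → (no moves)
  m5 = b.(rec X. d.X + b.0 + (d.X + (0 + 0)) + c.b.b.X + b.(c.X\{a,c,d})\{a,b}) → ··b··> m0
Q's transition system — 6 states:
  n0 = rec X. d.X + b.0 + (d.X + (0 + 0)) + d.b.b.X + b.(c.X\{a,c,d})\{a,b} → ··b··> n1, ··b··> n2, ··d··> n0, ··d··> n3
  n1 = (c.(rec X. d.X + b.0 + (d.X + (0 + 0)) + d.b.b.X + b.(c.X\{a,c,d})\{a,b})\{a,c,d})\{a,b} → ··c··> n4
  n2 = 0 → (no moves)
  n3 = b.b.(rec X. d.X + b.0 + (d.X + (0 + 0)) + d.b.b.X + b.(c.X\{a,c,d})\{a,b}) → ··b··> n5
  n4 = (rec X. d.X + b.0 + (d.X + (0 + 0)) + d.b.b.X + b.(c.X\{a,c,d})\{a,b})\{a,c,d}\{a,b} → (no moves)
  n5 = b.(rec X. d.X + b.0 + (d.X + (0 + 0)) + d.b.b.X + b.(c.X\{a,c,d})\{a,b}) → ··b··> n0
Partition-refinement fixed point:
  B0 = {m0}
  B1 = {m1, n1}
  B2 = {m2, m4, n2, n4}
  B3 = {m3}
  B4 = {m5}
  B5 = {n0}
  B6 = {n3}
  B7 = {n5}
m0 ∈ B0, n0 ∈ B5 → different blocks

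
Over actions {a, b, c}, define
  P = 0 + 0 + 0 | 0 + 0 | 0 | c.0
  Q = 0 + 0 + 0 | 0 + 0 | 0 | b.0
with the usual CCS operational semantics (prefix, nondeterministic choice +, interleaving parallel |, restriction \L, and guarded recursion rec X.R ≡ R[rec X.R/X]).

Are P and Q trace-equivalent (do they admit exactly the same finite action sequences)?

traces(P) ≠ traces(Q) — witness ⟨c⟩

Reachable graph of P (2 states):
  u0 = 0 + 0 + 0 | 0 + 0 | 0 | c.0 has moves --c--▸ u1
  u1 = 0 | 0 | 0 has moves deadlocked
Reachable graph of Q (2 states):
  v0 = 0 + 0 + 0 | 0 + 0 | 0 | b.0 has moves --b--▸ v1
  v1 = 0 | 0 | 0 has moves deadlocked
Run σ = ⟨c⟩ on P: start {u0}
  step 1 (c): {u1}
  P completes σ.
Run σ = ⟨c⟩ on Q: start {v0}
  step 1 (c): no successor for Q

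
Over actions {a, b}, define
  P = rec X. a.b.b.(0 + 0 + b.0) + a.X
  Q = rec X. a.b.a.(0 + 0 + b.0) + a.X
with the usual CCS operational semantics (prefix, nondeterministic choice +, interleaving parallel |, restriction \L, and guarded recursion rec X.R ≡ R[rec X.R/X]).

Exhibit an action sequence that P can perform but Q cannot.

abb

P's transition system — 5 states:
  s0 = rec X. a.b.b.(0 + 0 + b.0) + a.X → —a→ s0, —a→ s1
  s1 = b.b.(0 + 0 + b.0) → —b→ s2
  s2 = b.(0 + 0 + b.0) → —b→ s3
  s3 = 0 + 0 + b.0 → —b→ s4
  s4 = 0 → stopped
Q's transition system — 5 states:
  t0 = rec X. a.b.a.(0 + 0 + b.0) + a.X → —a→ t0, —a→ t1
  t1 = b.a.(0 + 0 + b.0) → —b→ t2
  t2 = a.(0 + 0 + b.0) → —a→ t3
  t3 = 0 + 0 + b.0 → —b→ t4
  t4 = 0 → stopped
Executing abb from P (initial set {s0}):
  step 1 (a): {s0, s1}
  step 2 (b): {s2}
  step 3 (b): {s3}
  — P admits the full trace.
Executing abb from Q (initial set {t0}):
  step 1 (a): {t0, t1}
  step 2 (b): {t2}
  step 3 (b): no successor for Q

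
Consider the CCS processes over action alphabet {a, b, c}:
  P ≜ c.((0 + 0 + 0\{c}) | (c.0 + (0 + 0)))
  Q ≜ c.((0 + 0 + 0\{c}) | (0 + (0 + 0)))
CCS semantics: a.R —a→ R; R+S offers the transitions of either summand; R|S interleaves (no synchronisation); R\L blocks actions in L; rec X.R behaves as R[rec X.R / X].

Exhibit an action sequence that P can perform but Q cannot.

Reachable graph of P (3 states):
  s0 = c.((0 + 0 + 0\{c}) | (c.0 + (0 + 0))) has moves —c→ s1
  s1 = (0 + 0 + 0\{c}) | (c.0 + (0 + 0)) has moves —c→ s2
  s2 = (0 + 0 + 0\{c}) | 0 has moves stopped
Reachable graph of Q (2 states):
  t0 = c.((0 + 0 + 0\{c}) | (0 + (0 + 0))) has moves —c→ t1
  t1 = (0 + 0 + 0\{c}) | (0 + (0 + 0)) has moves stopped
Executing cc from P (initial set {s0}):
  [1] c ⇒ {s1}
  [2] c ⇒ {s2}
  P completes σ.
Executing cc from Q (initial set {t0}):
  [1] c ⇒ {t1}
  [2] c ⇒ ∅  — Q cannot continue

cc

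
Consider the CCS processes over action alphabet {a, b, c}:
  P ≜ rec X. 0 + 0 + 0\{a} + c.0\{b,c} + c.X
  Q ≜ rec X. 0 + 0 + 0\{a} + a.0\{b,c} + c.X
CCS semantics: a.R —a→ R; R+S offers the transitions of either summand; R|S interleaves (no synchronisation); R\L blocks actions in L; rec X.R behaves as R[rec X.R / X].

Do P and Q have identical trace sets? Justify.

trace-distinct — witness ⟨a⟩

Reachable graph of P (2 states):
  s0 = rec X. 0 + 0 + 0\{a} + c.0\{b,c} + c.X has moves =c=> s0, =c=> s1
  s1 = 0\{b,c} has moves ·
Reachable graph of Q (2 states):
  t0 = rec X. 0 + 0 + 0\{a} + a.0\{b,c} + c.X has moves =a=> t1, =c=> t0
  t1 = 0\{b,c} has moves ·
Executing a from Q (initial set {t0}):
  after a @ step 1: {t1}
  ✓ Q
Executing a from P (initial set {s0}):
  after a @ step 1: no successor for P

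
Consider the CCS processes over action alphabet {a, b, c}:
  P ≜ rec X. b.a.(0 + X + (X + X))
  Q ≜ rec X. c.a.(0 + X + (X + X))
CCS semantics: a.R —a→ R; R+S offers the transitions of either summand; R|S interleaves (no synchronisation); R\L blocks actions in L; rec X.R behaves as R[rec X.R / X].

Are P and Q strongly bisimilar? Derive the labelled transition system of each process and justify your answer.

P ≁ Q

Reachable graph of P (3 states):
  u0 = rec X. b.a.(0 + X + (X + X)) ⊢ =b=> u1
  u1 = a.(0 + (rec X. b.a.(0 + X + (X + X))) + ((rec X. b.a.(0 + X + (X + X))) + (rec X. b.a.(0 + X + (X + X))))) ⊢ =a=> u2
  u2 = 0 + (rec X. b.a.(0 + X + (X + X))) + ((rec X. b.a.(0 + X + (X + X))) + (rec X. b.a.(0 + X + (X + X)))) ⊢ =b=> u1
Reachable graph of Q (3 states):
  v0 = rec X. c.a.(0 + X + (X + X)) ⊢ =c=> v1
  v1 = a.(0 + (rec X. c.a.(0 + X + (X + X))) + ((rec X. c.a.(0 + X + (X + X))) + (rec X. c.a.(0 + X + (X + X))))) ⊢ =a=> v2
  v2 = 0 + (rec X. c.a.(0 + X + (X + X))) + ((rec X. c.a.(0 + X + (X + X))) + (rec X. c.a.(0 + X + (X + X)))) ⊢ =c=> v1
Partition-refinement fixed point:
  B0 = {u0, u2}
  B1 = {u1}
  B2 = {v0, v2}
  B3 = {v1}
u0 ∈ B0, v0 ∈ B2 → different blocks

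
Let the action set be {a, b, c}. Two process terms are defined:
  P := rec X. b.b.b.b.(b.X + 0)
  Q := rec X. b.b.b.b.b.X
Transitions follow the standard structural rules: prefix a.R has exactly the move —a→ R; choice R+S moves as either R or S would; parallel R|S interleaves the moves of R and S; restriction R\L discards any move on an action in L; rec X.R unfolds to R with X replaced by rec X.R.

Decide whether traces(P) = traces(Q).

Reachable graph of P (5 states):
  u0 = rec X. b.b.b.b.(b.X + 0) | =b=> u1
  u1 = b.b.b.(b.(rec X. b.b.b.b.(b.X + 0)) + 0) | =b=> u2
  u2 = b.b.(b.(rec X. b.b.b.b.(b.X + 0)) + 0) | =b=> u3
  u3 = b.(b.(rec X. b.b.b.b.(b.X + 0)) + 0) | =b=> u4
  u4 = b.(rec X. b.b.b.b.(b.X + 0)) + 0 | =b=> u0
Reachable graph of Q (5 states):
  v0 = rec X. b.b.b.b.b.X | =b=> v1
  v1 = b.b.b.b.(rec X. b.b.b.b.b.X) | =b=> v2
  v2 = b.b.b.(rec X. b.b.b.b.b.X) | =b=> v3
  v3 = b.b.(rec X. b.b.b.b.b.X) | =b=> v4
  v4 = b.(rec X. b.b.b.b.b.X) | =b=> v0
Partition-refinement fixed point:
  B0 = {u0, u1, u2, u3, u4, v0, v1, v2, v3, v4}
u0 ∈ B0, v0 ∈ B0 → same block
Bisimilar ⇒ trace-equivalent.

traces(P) = traces(Q)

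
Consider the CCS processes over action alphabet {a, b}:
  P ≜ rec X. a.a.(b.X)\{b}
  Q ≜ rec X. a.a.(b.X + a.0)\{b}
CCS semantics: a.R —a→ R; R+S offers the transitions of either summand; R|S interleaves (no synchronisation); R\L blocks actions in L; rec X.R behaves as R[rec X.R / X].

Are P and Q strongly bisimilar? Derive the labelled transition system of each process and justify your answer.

NO

P's transition system — 3 states:
  s0 = rec X. a.a.(b.X)\{b} :: =a=> s1
  s1 = a.(b.(rec X. a.a.(b.X)\{b}))\{b} :: =a=> s2
  s2 = (b.(rec X. a.a.(b.X)\{b}))\{b} :: ·
Q's transition system — 4 states:
  t0 = rec X. a.a.(b.X + a.0)\{b} :: =a=> t1
  t1 = a.(b.(rec X. a.a.(b.X + a.0)\{b}) + a.0)\{b} :: =a=> t2
  t2 = (b.(rec X. a.a.(b.X + a.0)\{b}) + a.0)\{b} :: =a=> t3
  t3 = 0\{b} :: ·
Partition-refinement fixed point:
  B0 = {s0, t1}
  B1 = {s1, t2}
  B2 = {s2, t3}
  B3 = {t0}
s0 ∈ B0, t0 ∈ B3 → different blocks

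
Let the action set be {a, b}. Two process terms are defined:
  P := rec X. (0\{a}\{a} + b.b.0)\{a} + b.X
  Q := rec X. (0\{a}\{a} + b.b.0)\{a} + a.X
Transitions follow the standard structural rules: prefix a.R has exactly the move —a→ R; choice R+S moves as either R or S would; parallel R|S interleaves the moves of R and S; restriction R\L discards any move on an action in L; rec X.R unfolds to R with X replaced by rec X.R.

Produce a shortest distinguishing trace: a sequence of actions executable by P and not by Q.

Reachable graph of P (3 states):
  u0 = rec X. (0\{a}\{a} + b.b.0)\{a} + b.X :: =b=> u0, =b=> u1
  u1 = (b.0)\{a} :: =b=> u2
  u2 = 0\{a} :: ∅
Reachable graph of Q (3 states):
  v0 = rec X. (0\{a}\{a} + b.b.0)\{a} + a.X :: =a=> v0, =b=> v1
  v1 = (b.0)\{a} :: =b=> v2
  v2 = 0\{a} :: ∅
Run σ = ⟨bbb⟩ on P: start {u0}
  after b @ step 1: {u0, u1}
  after b @ step 2: {u0, u1, u2}
  after b @ step 3: {u0, u1, u2}
  P completes σ.
Run σ = ⟨bbb⟩ on Q: start {v0}
  after b @ step 1: {v1}
  after b @ step 2: {v2}
  after b @ step 3: ∅ (Q stuck)

bbb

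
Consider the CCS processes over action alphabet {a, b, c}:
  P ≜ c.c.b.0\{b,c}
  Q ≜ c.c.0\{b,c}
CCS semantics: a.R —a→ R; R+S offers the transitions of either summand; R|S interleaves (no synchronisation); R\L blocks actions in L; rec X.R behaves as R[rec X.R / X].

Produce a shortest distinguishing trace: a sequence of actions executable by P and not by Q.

P's transition system — 4 states:
  m0 = c.c.b.0\{b,c} has moves -c-> m1
  m1 = c.b.0\{b,c} has moves -c-> m2
  m2 = b.0\{b,c} has moves -b-> m3
  m3 = 0\{b,c} has moves stopped
Q's transition system — 3 states:
  n0 = c.c.0\{b,c} has moves -c-> n1
  n1 = c.0\{b,c} has moves -c-> n2
  n2 = 0\{b,c} has moves stopped
Trace ⟨ccb⟩ through P, begin at {m0}:
  step 1 (c): {m1}
  step 2 (c): {m2}
  step 3 (b): {m3}
  ✓ P
Trace ⟨ccb⟩ through Q, begin at {n0}:
  step 1 (c): {n1}
  step 2 (c): {n2}
  step 3 (b): no successor for Q

ccb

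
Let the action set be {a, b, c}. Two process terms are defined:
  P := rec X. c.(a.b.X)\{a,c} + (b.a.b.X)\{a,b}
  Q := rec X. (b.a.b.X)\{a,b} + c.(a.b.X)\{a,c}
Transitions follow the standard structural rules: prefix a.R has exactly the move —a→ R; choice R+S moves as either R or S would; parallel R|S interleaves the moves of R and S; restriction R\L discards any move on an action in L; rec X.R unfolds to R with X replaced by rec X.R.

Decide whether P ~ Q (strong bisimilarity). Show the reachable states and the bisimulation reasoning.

Reachable graph of P (2 states):
  u0 = rec X. c.(a.b.X)\{a,c} + (b.a.b.X)\{a,b} → -c-> u1
  u1 = (a.b.(rec X. c.(a.b.X)\{a,c} + (b.a.b.X)\{a,b}))\{a,c} → deadlocked
Reachable graph of Q (2 states):
  v0 = rec X. (b.a.b.X)\{a,b} + c.(a.b.X)\{a,c} → -c-> v1
  v1 = (a.b.(rec X. (b.a.b.X)\{a,b} + c.(a.b.X)\{a,c}))\{a,c} → deadlocked
Partition-refinement fixed point:
  B0 = {u0, v0}
  B1 = {u1, v1}
u0 ∈ B0, v0 ∈ B0 → same block

YES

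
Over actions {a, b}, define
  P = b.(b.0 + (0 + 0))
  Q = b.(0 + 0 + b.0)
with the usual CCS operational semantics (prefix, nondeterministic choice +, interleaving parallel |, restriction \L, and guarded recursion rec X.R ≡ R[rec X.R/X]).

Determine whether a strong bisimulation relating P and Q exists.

Reachable graph of P (3 states):
  u0 = b.(b.0 + (0 + 0)) | —b→ u1
  u1 = b.0 + (0 + 0) | —b→ u2
  u2 = 0 | stopped
Reachable graph of Q (3 states):
  v0 = b.(0 + 0 + b.0) | —b→ v1
  v1 = 0 + 0 + b.0 | —b→ v2
  v2 = 0 | stopped
Bisimilarity quotient blocks:
  B0 = {u0, v0}
  B1 = {u1, v1}
  B2 = {u2, v2}
u0 ∈ B0, v0 ∈ B0 → same block

P ~ Q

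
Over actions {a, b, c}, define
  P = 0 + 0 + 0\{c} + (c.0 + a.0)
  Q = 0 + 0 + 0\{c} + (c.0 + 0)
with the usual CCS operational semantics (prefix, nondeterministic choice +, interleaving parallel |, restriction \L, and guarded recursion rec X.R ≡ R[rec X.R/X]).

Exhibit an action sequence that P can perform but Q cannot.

P's transition system — 2 states:
  s0 = 0 + 0 + 0\{c} + (c.0 + a.0) → —a→ s1, —c→ s1
  s1 = 0 → ·
Q's transition system — 2 states:
  t0 = 0 + 0 + 0\{c} + (c.0 + 0) → —c→ t1
  t1 = 0 → ·
Run σ = ⟨a⟩ on P: start {s0}
  after a @ step 1: {s1}
  — P admits the full trace.
Run σ = ⟨a⟩ on Q: start {t0}
  after a @ step 1: ∅ (Q stuck)

a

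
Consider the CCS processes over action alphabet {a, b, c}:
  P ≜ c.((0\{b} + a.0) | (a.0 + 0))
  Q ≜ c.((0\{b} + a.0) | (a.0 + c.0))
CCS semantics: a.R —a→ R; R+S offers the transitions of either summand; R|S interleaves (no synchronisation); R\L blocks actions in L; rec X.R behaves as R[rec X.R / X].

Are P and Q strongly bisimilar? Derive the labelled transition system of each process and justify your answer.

not bisimilar

LTS(P): 5 reachable states
  u0 = c.((0\{b} + a.0) | (a.0 + 0)) ⊢ --c--▸ u1
  u1 = (0\{b} + a.0) | (a.0 + 0) ⊢ --a--▸ u2, --a--▸ u3
  u2 = (0\{b} + a.0) | 0 ⊢ --a--▸ u4
  u3 = 0 | (a.0 + 0) ⊢ --a--▸ u4
  u4 = 0 | 0 ⊢ deadlocked
LTS(Q): 5 reachable states
  v0 = c.((0\{b} + a.0) | (a.0 + c.0)) ⊢ --c--▸ v1
  v1 = (0\{b} + a.0) | (a.0 + c.0) ⊢ --a--▸ v2, --a--▸ v3, --c--▸ v2
  v2 = (0\{b} + a.0) | 0 ⊢ --a--▸ v4
  v3 = 0 | (a.0 + c.0) ⊢ --a--▸ v4, --c--▸ v4
  v4 = 0 | 0 ⊢ deadlocked
Partition-refinement fixed point:
  B0 = {u0}
  B1 = {u1}
  B2 = {u2, u3, v2}
  B3 = {u4, v4}
  B4 = {v0}
  B5 = {v1}
  B6 = {v3}
u0 ∈ B0, v0 ∈ B4 → different blocks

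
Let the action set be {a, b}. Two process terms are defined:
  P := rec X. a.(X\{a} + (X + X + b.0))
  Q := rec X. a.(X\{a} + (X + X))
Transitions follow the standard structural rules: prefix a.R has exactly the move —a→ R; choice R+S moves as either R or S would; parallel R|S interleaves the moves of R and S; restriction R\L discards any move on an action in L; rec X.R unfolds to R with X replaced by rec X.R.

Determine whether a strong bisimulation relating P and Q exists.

LTS(P): 3 reachable states
  u0 = rec X. a.(X\{a} + (X + X + b.0)) :: --a--▸ u1
  u1 = (rec X. a.(X\{a} + (X + X + b.0)))\{a} + ((rec X. a.(X\{a} + (X + X + b.0))) + (rec X. a.(X\{a} + (X + X + b.0))) + b.0) :: --a--▸ u1, --b--▸ u2
  u2 = 0 :: ·
LTS(Q): 2 reachable states
  v0 = rec X. a.(X\{a} + (X + X)) :: --a--▸ v1
  v1 = (rec X. a.(X\{a} + (X + X)))\{a} + ((rec X. a.(X\{a} + (X + X))) + (rec X. a.(X\{a} + (X + X)))) :: --a--▸ v1
Partition-refinement fixed point:
  B0 = {u0}
  B1 = {u1}
  B2 = {u2}
  B3 = {v0, v1}
u0 ∈ B0, v0 ∈ B3 → different blocks

not bisimilar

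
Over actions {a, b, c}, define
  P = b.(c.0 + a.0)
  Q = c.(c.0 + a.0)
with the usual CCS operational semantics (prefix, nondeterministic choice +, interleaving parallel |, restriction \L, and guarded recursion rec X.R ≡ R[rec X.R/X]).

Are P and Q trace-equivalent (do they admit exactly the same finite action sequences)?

traces(P) ≠ traces(Q) — witness ⟨b⟩

Reachable graph of P (3 states):
  p0 = b.(c.0 + a.0) has moves ··b··> p1
  p1 = c.0 + a.0 has moves ··a··> p2, ··c··> p2
  p2 = 0 has moves stopped
Reachable graph of Q (3 states):
  q0 = c.(c.0 + a.0) has moves ··c··> q1
  q1 = c.0 + a.0 has moves ··a··> q2, ··c··> q2
  q2 = 0 has moves stopped
Executing b from P (initial set {p0}):
  [1] b ⇒ {p1}
  — P admits the full trace.
Executing b from Q (initial set {q0}):
  [1] b ⇒ ∅  — Q cannot continue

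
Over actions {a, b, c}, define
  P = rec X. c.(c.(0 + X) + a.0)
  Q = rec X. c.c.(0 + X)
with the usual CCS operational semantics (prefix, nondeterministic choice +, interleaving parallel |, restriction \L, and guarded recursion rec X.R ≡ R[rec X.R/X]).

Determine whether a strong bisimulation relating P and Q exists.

LTS(P): 4 reachable states
  m0 = rec X. c.(c.(0 + X) + a.0) :: -c-> m1
  m1 = c.(0 + (rec X. c.(c.(0 + X) + a.0))) + a.0 :: -a-> m2, -c-> m3
  m2 = 0 :: ·
  m3 = 0 + (rec X. c.(c.(0 + X) + a.0)) :: -c-> m1
LTS(Q): 3 reachable states
  n0 = rec X. c.c.(0 + X) :: -c-> n1
  n1 = c.(0 + (rec X. c.c.(0 + X))) :: -c-> n2
  n2 = 0 + (rec X. c.c.(0 + X)) :: -c-> n1
Bisimilarity quotient blocks:
  B0 = {m0, m3}
  B1 = {m1}
  B2 = {m2}
  B3 = {n0, n1, n2}
m0 ∈ B0, n0 ∈ B3 → different blocks

NO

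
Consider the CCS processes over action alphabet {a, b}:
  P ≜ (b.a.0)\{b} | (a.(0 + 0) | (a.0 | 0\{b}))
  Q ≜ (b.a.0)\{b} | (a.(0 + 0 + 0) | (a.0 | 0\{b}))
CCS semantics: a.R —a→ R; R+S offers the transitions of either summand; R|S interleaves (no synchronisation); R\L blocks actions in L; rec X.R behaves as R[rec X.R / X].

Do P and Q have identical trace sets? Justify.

trace-equivalent

LTS(P): 4 reachable states
  p0 = (b.a.0)\{b} | (a.(0 + 0) | (a.0 | 0\{b})) → --a--▸ p1, --a--▸ p2
  p1 = (b.a.0)\{b} | ((0 + 0) | (a.0 | 0\{b})) → --a--▸ p3
  p2 = (b.a.0)\{b} | (a.(0 + 0) | (0 | 0\{b})) → --a--▸ p3
  p3 = (b.a.0)\{b} | ((0 + 0) | (0 | 0\{b})) → ∅
LTS(Q): 4 reachable states
  q0 = (b.a.0)\{b} | (a.(0 + 0 + 0) | (a.0 | 0\{b})) → --a--▸ q1, --a--▸ q2
  q1 = (b.a.0)\{b} | ((0 + 0 + 0) | (a.0 | 0\{b})) → --a--▸ q3
  q2 = (b.a.0)\{b} | (a.(0 + 0 + 0) | (0 | 0\{b})) → --a--▸ q3
  q3 = (b.a.0)\{b} | ((0 + 0 + 0) | (0 | 0\{b})) → ∅
Bisimilarity quotient blocks:
  B0 = {p0, q0}
  B1 = {p1, p2, q1, q2}
  B2 = {p3, q3}
p0 ∈ B0, q0 ∈ B0 → same block
Bisimilar ⇒ trace-equivalent.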